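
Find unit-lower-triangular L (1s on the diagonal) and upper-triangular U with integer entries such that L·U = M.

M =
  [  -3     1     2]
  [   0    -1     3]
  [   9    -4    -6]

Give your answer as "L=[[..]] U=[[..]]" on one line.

  r1 -= 0·r0 → [0,-1,3]
  r2 -= -3·r0 → [0,-1,0]
  r2 -= 1·r1 → [0,0,-3]

L=[[1,0,0],[0,1,0],[-3,1,1]] U=[[-3,1,2],[0,-1,3],[0,0,-3]]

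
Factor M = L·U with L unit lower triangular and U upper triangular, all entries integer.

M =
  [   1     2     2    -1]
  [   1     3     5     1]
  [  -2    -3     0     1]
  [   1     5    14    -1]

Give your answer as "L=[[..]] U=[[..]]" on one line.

L=[[1,0,0,0],[1,1,0,0],[-2,1,1,0],[1,3,3,1]] U=[[1,2,2,-1],[0,1,3,2],[0,0,1,-3],[0,0,0,3]]

  R1 -= 1·R0 → [0,1,3,2]
  R2 -= -2·R0 → [0,1,4,-1]
  R3 -= 1·R0 → [0,3,12,0]
  R2 -= 1·R1 → [0,0,1,-3]
  R3 -= 3·R1 → [0,0,3,-6]
  R3 -= 3·R2 → [0,0,0,3]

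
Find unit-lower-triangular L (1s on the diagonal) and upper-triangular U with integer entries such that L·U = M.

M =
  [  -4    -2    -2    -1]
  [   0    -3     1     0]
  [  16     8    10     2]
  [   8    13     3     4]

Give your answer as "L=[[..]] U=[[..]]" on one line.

  r1 -= 0·r0 → [0,-3,1,0]
  r2 -= -4·r0 → [0,0,2,-2]
  r3 -= -2·r0 → [0,9,-1,2]
  r2 -= 0·r1 → [0,0,2,-2]
  r3 -= -3·r1 → [0,0,2,2]
  r3 -= 1·r2 → [0,0,0,4]

L=[[1,0,0,0],[0,1,0,0],[-4,0,1,0],[-2,-3,1,1]] U=[[-4,-2,-2,-1],[0,-3,1,0],[0,0,2,-2],[0,0,0,4]]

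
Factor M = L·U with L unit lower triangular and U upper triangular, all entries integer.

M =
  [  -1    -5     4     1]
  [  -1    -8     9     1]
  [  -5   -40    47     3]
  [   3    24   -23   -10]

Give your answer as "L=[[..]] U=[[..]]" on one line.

  row1 -= 1·row0 → [0,-3,5,0]
  row2 -= 5·row0 → [0,-15,27,-2]
  row3 -= -3·row0 → [0,9,-11,-7]
  row2 -= 5·row1 → [0,0,2,-2]
  row3 -= -3·row1 → [0,0,4,-7]
  row3 -= 2·row2 → [0,0,0,-3]

L=[[1,0,0,0],[1,1,0,0],[5,5,1,0],[-3,-3,2,1]] U=[[-1,-5,4,1],[0,-3,5,0],[0,0,2,-2],[0,0,0,-3]]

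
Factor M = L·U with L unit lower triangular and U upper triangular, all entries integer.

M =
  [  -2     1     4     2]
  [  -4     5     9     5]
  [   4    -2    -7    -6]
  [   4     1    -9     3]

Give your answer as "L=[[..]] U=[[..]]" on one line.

  r1 -= 2·r0 → [0,3,1,1]
  r2 -= -2·r0 → [0,0,1,-2]
  r3 -= -2·r0 → [0,3,-1,7]
  r2 -= 0·r1 → [0,0,1,-2]
  r3 -= 1·r1 → [0,0,-2,6]
  r3 -= -2·r2 → [0,0,0,2]

L=[[1,0,0,0],[2,1,0,0],[-2,0,1,0],[-2,1,-2,1]] U=[[-2,1,4,2],[0,3,1,1],[0,0,1,-2],[0,0,0,2]]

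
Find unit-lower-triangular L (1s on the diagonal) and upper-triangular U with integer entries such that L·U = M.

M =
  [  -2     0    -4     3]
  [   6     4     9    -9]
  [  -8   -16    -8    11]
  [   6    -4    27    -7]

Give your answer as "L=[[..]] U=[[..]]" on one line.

  R1 -= -3·R0 → [0,4,-3,0]
  R2 -= 4·R0 → [0,-16,8,-1]
  R3 -= -3·R0 → [0,-4,15,2]
  R2 -= -4·R1 → [0,0,-4,-1]
  R3 -= -1·R1 → [0,0,12,2]
  R3 -= -3·R2 → [0,0,0,-1]

L=[[1,0,0,0],[-3,1,0,0],[4,-4,1,0],[-3,-1,-3,1]] U=[[-2,0,-4,3],[0,4,-3,0],[0,0,-4,-1],[0,0,0,-1]]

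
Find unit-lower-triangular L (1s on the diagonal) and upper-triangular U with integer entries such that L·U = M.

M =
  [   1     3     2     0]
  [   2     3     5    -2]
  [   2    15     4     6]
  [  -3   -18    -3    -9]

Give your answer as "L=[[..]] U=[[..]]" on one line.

  row1 -= 2·row0 → [0,-3,1,-2]
  row2 -= 2·row0 → [0,9,0,6]
  row3 -= -3·row0 → [0,-9,3,-9]
  row2 -= -3·row1 → [0,0,3,0]
  row3 -= 3·row1 → [0,0,0,-3]
  row3 -= 0·row2 → [0,0,0,-3]

L=[[1,0,0,0],[2,1,0,0],[2,-3,1,0],[-3,3,0,1]] U=[[1,3,2,0],[0,-3,1,-2],[0,0,3,0],[0,0,0,-3]]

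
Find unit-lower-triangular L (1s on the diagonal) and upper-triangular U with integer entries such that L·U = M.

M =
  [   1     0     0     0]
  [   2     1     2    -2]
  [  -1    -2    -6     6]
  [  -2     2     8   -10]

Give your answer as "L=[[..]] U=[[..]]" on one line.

L=[[1,0,0,0],[2,1,0,0],[-1,-2,1,0],[-2,2,-2,1]] U=[[1,0,0,0],[0,1,2,-2],[0,0,-2,2],[0,0,0,-2]]

  r1 -= 2·r0 → [0,1,2,-2]
  r2 -= -1·r0 → [0,-2,-6,6]
  r3 -= -2·r0 → [0,2,8,-10]
  r2 -= -2·r1 → [0,0,-2,2]
  r3 -= 2·r1 → [0,0,4,-6]
  r3 -= -2·r2 → [0,0,0,-2]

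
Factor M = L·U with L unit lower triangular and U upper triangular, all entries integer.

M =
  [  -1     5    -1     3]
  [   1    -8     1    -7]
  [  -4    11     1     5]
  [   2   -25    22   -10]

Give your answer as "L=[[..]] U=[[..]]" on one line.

  r1 -= -1·r0 → [0,-3,0,-4]
  r2 -= 4·r0 → [0,-9,5,-7]
  r3 -= -2·r0 → [0,-15,20,-4]
  r2 -= 3·r1 → [0,0,5,5]
  r3 -= 5·r1 → [0,0,20,16]
  r3 -= 4·r2 → [0,0,0,-4]

L=[[1,0,0,0],[-1,1,0,0],[4,3,1,0],[-2,5,4,1]] U=[[-1,5,-1,3],[0,-3,0,-4],[0,0,5,5],[0,0,0,-4]]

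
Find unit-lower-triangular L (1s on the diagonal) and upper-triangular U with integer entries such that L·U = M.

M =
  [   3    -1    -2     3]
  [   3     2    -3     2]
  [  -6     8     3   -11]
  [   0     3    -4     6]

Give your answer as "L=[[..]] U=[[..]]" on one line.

  R1 -= 1·R0 → [0,3,-1,-1]
  R2 -= -2·R0 → [0,6,-1,-5]
  R3 -= 0·R0 → [0,3,-4,6]
  R2 -= 2·R1 → [0,0,1,-3]
  R3 -= 1·R1 → [0,0,-3,7]
  R3 -= -3·R2 → [0,0,0,-2]

L=[[1,0,0,0],[1,1,0,0],[-2,2,1,0],[0,1,-3,1]] U=[[3,-1,-2,3],[0,3,-1,-1],[0,0,1,-3],[0,0,0,-2]]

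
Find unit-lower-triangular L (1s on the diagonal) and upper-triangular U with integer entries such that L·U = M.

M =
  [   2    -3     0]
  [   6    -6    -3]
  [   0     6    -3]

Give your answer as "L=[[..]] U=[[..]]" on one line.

L=[[1,0,0],[3,1,0],[0,2,1]] U=[[2,-3,0],[0,3,-3],[0,0,3]]

  r1 -= 3·r0 → [0,3,-3]
  r2 -= 0·r0 → [0,6,-3]
  r2 -= 2·r1 → [0,0,3]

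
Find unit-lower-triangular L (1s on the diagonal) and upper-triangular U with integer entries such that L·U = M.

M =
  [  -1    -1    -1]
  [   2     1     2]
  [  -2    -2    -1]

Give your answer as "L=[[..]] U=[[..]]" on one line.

  row1 -= -2·row0 → [0,-1,0]
  row2 -= 2·row0 → [0,0,1]
  row2 -= 0·row1 → [0,0,1]

L=[[1,0,0],[-2,1,0],[2,0,1]] U=[[-1,-1,-1],[0,-1,0],[0,0,1]]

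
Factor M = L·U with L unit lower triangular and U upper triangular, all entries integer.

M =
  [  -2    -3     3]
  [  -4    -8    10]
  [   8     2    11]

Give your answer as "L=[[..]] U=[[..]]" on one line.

  row1 -= 2·row0 → [0,-2,4]
  row2 -= -4·row0 → [0,-10,23]
  row2 -= 5·row1 → [0,0,3]

L=[[1,0,0],[2,1,0],[-4,5,1]] U=[[-2,-3,3],[0,-2,4],[0,0,3]]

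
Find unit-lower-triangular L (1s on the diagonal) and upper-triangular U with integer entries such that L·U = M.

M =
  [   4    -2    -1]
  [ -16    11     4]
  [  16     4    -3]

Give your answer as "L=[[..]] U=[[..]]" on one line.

L=[[1,0,0],[-4,1,0],[4,4,1]] U=[[4,-2,-1],[0,3,0],[0,0,1]]

  r1 -= -4·r0 → [0,3,0]
  r2 -= 4·r0 → [0,12,1]
  r2 -= 4·r1 → [0,0,1]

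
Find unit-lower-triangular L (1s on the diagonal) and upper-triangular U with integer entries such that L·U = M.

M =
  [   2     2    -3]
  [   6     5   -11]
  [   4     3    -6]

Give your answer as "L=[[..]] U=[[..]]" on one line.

  r1 -= 3·r0 → [0,-1,-2]
  r2 -= 2·r0 → [0,-1,0]
  r2 -= 1·r1 → [0,0,2]

L=[[1,0,0],[3,1,0],[2,1,1]] U=[[2,2,-3],[0,-1,-2],[0,0,2]]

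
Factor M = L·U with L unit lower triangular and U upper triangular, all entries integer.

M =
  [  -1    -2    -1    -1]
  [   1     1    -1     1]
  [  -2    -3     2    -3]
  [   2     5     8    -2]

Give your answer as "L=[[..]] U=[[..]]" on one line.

L=[[1,0,0,0],[-1,1,0,0],[2,-1,1,0],[-2,-1,2,1]] U=[[-1,-2,-1,-1],[0,-1,-2,0],[0,0,2,-1],[0,0,0,-2]]

  R1 -= -1·R0 → [0,-1,-2,0]
  R2 -= 2·R0 → [0,1,4,-1]
  R3 -= -2·R0 → [0,1,6,-4]
  R2 -= -1·R1 → [0,0,2,-1]
  R3 -= -1·R1 → [0,0,4,-4]
  R3 -= 2·R2 → [0,0,0,-2]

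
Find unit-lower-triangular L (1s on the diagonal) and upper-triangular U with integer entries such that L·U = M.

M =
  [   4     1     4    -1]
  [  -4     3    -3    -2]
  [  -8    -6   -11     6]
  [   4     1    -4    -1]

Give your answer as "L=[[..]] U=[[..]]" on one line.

L=[[1,0,0,0],[-1,1,0,0],[-2,-1,1,0],[1,0,4,1]] U=[[4,1,4,-1],[0,4,1,-3],[0,0,-2,1],[0,0,0,-4]]

  r1 -= -1·r0 → [0,4,1,-3]
  r2 -= -2·r0 → [0,-4,-3,4]
  r3 -= 1·r0 → [0,0,-8,0]
  r2 -= -1·r1 → [0,0,-2,1]
  r3 -= 0·r1 → [0,0,-8,0]
  r3 -= 4·r2 → [0,0,0,-4]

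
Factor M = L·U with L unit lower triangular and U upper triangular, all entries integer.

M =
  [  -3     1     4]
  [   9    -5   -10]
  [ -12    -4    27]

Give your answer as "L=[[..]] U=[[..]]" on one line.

L=[[1,0,0],[-3,1,0],[4,4,1]] U=[[-3,1,4],[0,-2,2],[0,0,3]]

  row1 -= -3·row0 → [0,-2,2]
  row2 -= 4·row0 → [0,-8,11]
  row2 -= 4·row1 → [0,0,3]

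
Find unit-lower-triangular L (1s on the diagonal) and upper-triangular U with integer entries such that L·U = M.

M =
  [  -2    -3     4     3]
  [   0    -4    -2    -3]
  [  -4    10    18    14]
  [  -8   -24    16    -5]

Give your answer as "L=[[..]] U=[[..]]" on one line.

L=[[1,0,0,0],[0,1,0,0],[2,-4,1,0],[4,3,3,1]] U=[[-2,-3,4,3],[0,-4,-2,-3],[0,0,2,-4],[0,0,0,4]]

  row1 -= 0·row0 → [0,-4,-2,-3]
  row2 -= 2·row0 → [0,16,10,8]
  row3 -= 4·row0 → [0,-12,0,-17]
  row2 -= -4·row1 → [0,0,2,-4]
  row3 -= 3·row1 → [0,0,6,-8]
  row3 -= 3·row2 → [0,0,0,4]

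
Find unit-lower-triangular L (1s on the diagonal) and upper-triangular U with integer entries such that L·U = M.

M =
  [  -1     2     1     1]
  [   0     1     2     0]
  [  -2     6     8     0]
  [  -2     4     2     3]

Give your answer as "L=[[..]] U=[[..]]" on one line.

  row1 -= 0·row0 → [0,1,2,0]
  row2 -= 2·row0 → [0,2,6,-2]
  row3 -= 2·row0 → [0,0,0,1]
  row2 -= 2·row1 → [0,0,2,-2]
  row3 -= 0·row1 → [0,0,0,1]
  row3 -= 0·row2 → [0,0,0,1]

L=[[1,0,0,0],[0,1,0,0],[2,2,1,0],[2,0,0,1]] U=[[-1,2,1,1],[0,1,2,0],[0,0,2,-2],[0,0,0,1]]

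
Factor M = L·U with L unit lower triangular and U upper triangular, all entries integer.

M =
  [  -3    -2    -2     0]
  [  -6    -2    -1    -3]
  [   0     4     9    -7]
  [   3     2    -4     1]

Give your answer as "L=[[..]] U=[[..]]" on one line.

  r1 -= 2·r0 → [0,2,3,-3]
  r2 -= 0·r0 → [0,4,9,-7]
  r3 -= -1·r0 → [0,0,-6,1]
  r2 -= 2·r1 → [0,0,3,-1]
  r3 -= 0·r1 → [0,0,-6,1]
  r3 -= -2·r2 → [0,0,0,-1]

L=[[1,0,0,0],[2,1,0,0],[0,2,1,0],[-1,0,-2,1]] U=[[-3,-2,-2,0],[0,2,3,-3],[0,0,3,-1],[0,0,0,-1]]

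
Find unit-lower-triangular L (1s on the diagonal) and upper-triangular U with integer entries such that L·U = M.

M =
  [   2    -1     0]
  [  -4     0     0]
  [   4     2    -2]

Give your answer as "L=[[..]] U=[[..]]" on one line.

L=[[1,0,0],[-2,1,0],[2,-2,1]] U=[[2,-1,0],[0,-2,0],[0,0,-2]]

  row1 -= -2·row0 → [0,-2,0]
  row2 -= 2·row0 → [0,4,-2]
  row2 -= -2·row1 → [0,0,-2]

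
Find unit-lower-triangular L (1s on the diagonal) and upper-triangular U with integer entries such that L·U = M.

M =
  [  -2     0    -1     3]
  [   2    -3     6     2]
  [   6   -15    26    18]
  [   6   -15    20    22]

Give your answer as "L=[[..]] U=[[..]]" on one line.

L=[[1,0,0,0],[-1,1,0,0],[-3,5,1,0],[-3,5,4,1]] U=[[-2,0,-1,3],[0,-3,5,5],[0,0,-2,2],[0,0,0,-2]]

  R1 -= -1·R0 → [0,-3,5,5]
  R2 -= -3·R0 → [0,-15,23,27]
  R3 -= -3·R0 → [0,-15,17,31]
  R2 -= 5·R1 → [0,0,-2,2]
  R3 -= 5·R1 → [0,0,-8,6]
  R3 -= 4·R2 → [0,0,0,-2]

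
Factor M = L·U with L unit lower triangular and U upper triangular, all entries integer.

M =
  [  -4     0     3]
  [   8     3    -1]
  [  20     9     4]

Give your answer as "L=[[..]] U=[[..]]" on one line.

L=[[1,0,0],[-2,1,0],[-5,3,1]] U=[[-4,0,3],[0,3,5],[0,0,4]]

  r1 -= -2·r0 → [0,3,5]
  r2 -= -5·r0 → [0,9,19]
  r2 -= 3·r1 → [0,0,4]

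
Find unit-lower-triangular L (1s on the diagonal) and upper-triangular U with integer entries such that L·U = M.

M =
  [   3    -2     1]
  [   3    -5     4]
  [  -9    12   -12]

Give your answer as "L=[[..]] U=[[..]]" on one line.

L=[[1,0,0],[1,1,0],[-3,-2,1]] U=[[3,-2,1],[0,-3,3],[0,0,-3]]

  R1 -= 1·R0 → [0,-3,3]
  R2 -= -3·R0 → [0,6,-9]
  R2 -= -2·R1 → [0,0,-3]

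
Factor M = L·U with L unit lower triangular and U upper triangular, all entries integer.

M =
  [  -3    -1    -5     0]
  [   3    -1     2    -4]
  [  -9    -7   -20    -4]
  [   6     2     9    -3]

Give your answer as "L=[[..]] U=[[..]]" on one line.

L=[[1,0,0,0],[-1,1,0,0],[3,2,1,0],[-2,0,-1,1]] U=[[-3,-1,-5,0],[0,-2,-3,-4],[0,0,1,4],[0,0,0,1]]

  R1 -= -1·R0 → [0,-2,-3,-4]
  R2 -= 3·R0 → [0,-4,-5,-4]
  R3 -= -2·R0 → [0,0,-1,-3]
  R2 -= 2·R1 → [0,0,1,4]
  R3 -= 0·R1 → [0,0,-1,-3]
  R3 -= -1·R2 → [0,0,0,1]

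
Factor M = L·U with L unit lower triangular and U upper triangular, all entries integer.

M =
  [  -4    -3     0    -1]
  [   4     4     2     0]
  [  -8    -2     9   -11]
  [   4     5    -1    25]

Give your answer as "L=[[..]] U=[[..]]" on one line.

L=[[1,0,0,0],[-1,1,0,0],[2,4,1,0],[-1,2,-5,1]] U=[[-4,-3,0,-1],[0,1,2,-1],[0,0,1,-5],[0,0,0,1]]

  R1 -= -1·R0 → [0,1,2,-1]
  R2 -= 2·R0 → [0,4,9,-9]
  R3 -= -1·R0 → [0,2,-1,24]
  R2 -= 4·R1 → [0,0,1,-5]
  R3 -= 2·R1 → [0,0,-5,26]
  R3 -= -5·R2 → [0,0,0,1]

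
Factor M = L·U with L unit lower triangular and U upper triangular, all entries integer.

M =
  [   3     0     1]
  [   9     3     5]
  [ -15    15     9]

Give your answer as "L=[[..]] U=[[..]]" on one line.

  row1 -= 3·row0 → [0,3,2]
  row2 -= -5·row0 → [0,15,14]
  row2 -= 5·row1 → [0,0,4]

L=[[1,0,0],[3,1,0],[-5,5,1]] U=[[3,0,1],[0,3,2],[0,0,4]]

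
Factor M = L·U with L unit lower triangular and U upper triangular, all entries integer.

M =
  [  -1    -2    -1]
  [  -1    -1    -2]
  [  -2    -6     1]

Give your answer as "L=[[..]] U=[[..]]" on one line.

  R1 -= 1·R0 → [0,1,-1]
  R2 -= 2·R0 → [0,-2,3]
  R2 -= -2·R1 → [0,0,1]

L=[[1,0,0],[1,1,0],[2,-2,1]] U=[[-1,-2,-1],[0,1,-1],[0,0,1]]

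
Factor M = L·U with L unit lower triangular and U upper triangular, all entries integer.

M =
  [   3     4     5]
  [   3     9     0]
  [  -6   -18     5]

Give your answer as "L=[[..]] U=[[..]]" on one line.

L=[[1,0,0],[1,1,0],[-2,-2,1]] U=[[3,4,5],[0,5,-5],[0,0,5]]

  row1 -= 1·row0 → [0,5,-5]
  row2 -= -2·row0 → [0,-10,15]
  row2 -= -2·row1 → [0,0,5]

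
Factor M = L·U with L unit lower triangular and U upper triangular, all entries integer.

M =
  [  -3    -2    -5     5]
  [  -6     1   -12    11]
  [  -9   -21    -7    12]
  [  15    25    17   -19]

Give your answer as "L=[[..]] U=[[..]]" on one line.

L=[[1,0,0,0],[2,1,0,0],[3,-3,1,0],[-5,3,-1,1]] U=[[-3,-2,-5,5],[0,5,-2,1],[0,0,2,0],[0,0,0,3]]

  r1 -= 2·r0 → [0,5,-2,1]
  r2 -= 3·r0 → [0,-15,8,-3]
  r3 -= -5·r0 → [0,15,-8,6]
  r2 -= -3·r1 → [0,0,2,0]
  r3 -= 3·r1 → [0,0,-2,3]
  r3 -= -1·r2 → [0,0,0,3]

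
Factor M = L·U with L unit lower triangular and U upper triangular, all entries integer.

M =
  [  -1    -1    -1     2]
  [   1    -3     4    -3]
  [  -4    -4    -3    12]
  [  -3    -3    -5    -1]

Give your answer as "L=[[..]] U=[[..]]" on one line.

  r1 -= -1·r0 → [0,-4,3,-1]
  r2 -= 4·r0 → [0,0,1,4]
  r3 -= 3·r0 → [0,0,-2,-7]
  r2 -= 0·r1 → [0,0,1,4]
  r3 -= 0·r1 → [0,0,-2,-7]
  r3 -= -2·r2 → [0,0,0,1]

L=[[1,0,0,0],[-1,1,0,0],[4,0,1,0],[3,0,-2,1]] U=[[-1,-1,-1,2],[0,-4,3,-1],[0,0,1,4],[0,0,0,1]]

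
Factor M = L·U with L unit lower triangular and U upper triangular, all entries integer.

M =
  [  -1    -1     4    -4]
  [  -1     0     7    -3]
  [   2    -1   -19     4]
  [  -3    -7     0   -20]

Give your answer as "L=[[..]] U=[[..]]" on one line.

L=[[1,0,0,0],[1,1,0,0],[-2,-3,1,0],[3,-4,0,1]] U=[[-1,-1,4,-4],[0,1,3,1],[0,0,-2,-1],[0,0,0,-4]]

  row1 -= 1·row0 → [0,1,3,1]
  row2 -= -2·row0 → [0,-3,-11,-4]
  row3 -= 3·row0 → [0,-4,-12,-8]
  row2 -= -3·row1 → [0,0,-2,-1]
  row3 -= -4·row1 → [0,0,0,-4]
  row3 -= 0·row2 → [0,0,0,-4]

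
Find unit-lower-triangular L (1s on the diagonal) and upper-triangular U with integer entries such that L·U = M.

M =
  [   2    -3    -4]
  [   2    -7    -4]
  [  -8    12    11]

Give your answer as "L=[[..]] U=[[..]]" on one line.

L=[[1,0,0],[1,1,0],[-4,0,1]] U=[[2,-3,-4],[0,-4,0],[0,0,-5]]

  row1 -= 1·row0 → [0,-4,0]
  row2 -= -4·row0 → [0,0,-5]
  row2 -= 0·row1 → [0,0,-5]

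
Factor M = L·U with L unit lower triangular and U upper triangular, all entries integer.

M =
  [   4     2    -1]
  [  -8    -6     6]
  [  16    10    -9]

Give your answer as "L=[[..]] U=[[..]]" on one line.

  r1 -= -2·r0 → [0,-2,4]
  r2 -= 4·r0 → [0,2,-5]
  r2 -= -1·r1 → [0,0,-1]

L=[[1,0,0],[-2,1,0],[4,-1,1]] U=[[4,2,-1],[0,-2,4],[0,0,-1]]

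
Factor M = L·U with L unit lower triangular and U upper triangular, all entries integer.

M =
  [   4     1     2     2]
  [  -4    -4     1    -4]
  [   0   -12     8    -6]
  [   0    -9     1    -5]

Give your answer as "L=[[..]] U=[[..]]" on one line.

  R1 -= -1·R0 → [0,-3,3,-2]
  R2 -= 0·R0 → [0,-12,8,-6]
  R3 -= 0·R0 → [0,-9,1,-5]
  R2 -= 4·R1 → [0,0,-4,2]
  R3 -= 3·R1 → [0,0,-8,1]
  R3 -= 2·R2 → [0,0,0,-3]

L=[[1,0,0,0],[-1,1,0,0],[0,4,1,0],[0,3,2,1]] U=[[4,1,2,2],[0,-3,3,-2],[0,0,-4,2],[0,0,0,-3]]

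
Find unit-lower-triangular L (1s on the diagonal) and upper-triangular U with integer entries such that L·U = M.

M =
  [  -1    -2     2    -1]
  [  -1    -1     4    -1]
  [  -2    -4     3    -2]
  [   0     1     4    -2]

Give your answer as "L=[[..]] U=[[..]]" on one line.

L=[[1,0,0,0],[1,1,0,0],[2,0,1,0],[0,1,-2,1]] U=[[-1,-2,2,-1],[0,1,2,0],[0,0,-1,0],[0,0,0,-2]]

  row1 -= 1·row0 → [0,1,2,0]
  row2 -= 2·row0 → [0,0,-1,0]
  row3 -= 0·row0 → [0,1,4,-2]
  row2 -= 0·row1 → [0,0,-1,0]
  row3 -= 1·row1 → [0,0,2,-2]
  row3 -= -2·row2 → [0,0,0,-2]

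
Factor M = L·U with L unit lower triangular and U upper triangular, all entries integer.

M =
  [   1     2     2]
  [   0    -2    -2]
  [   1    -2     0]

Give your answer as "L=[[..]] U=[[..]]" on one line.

L=[[1,0,0],[0,1,0],[1,2,1]] U=[[1,2,2],[0,-2,-2],[0,0,2]]

  row1 -= 0·row0 → [0,-2,-2]
  row2 -= 1·row0 → [0,-4,-2]
  row2 -= 2·row1 → [0,0,2]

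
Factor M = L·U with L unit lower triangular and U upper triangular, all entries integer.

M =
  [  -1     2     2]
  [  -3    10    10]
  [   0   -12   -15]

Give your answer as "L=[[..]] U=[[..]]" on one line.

  row1 -= 3·row0 → [0,4,4]
  row2 -= 0·row0 → [0,-12,-15]
  row2 -= -3·row1 → [0,0,-3]

L=[[1,0,0],[3,1,0],[0,-3,1]] U=[[-1,2,2],[0,4,4],[0,0,-3]]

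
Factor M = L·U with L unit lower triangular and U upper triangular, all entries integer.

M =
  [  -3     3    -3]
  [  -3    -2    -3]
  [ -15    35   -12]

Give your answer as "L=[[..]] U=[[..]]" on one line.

L=[[1,0,0],[1,1,0],[5,-4,1]] U=[[-3,3,-3],[0,-5,0],[0,0,3]]

  r1 -= 1·r0 → [0,-5,0]
  r2 -= 5·r0 → [0,20,3]
  r2 -= -4·r1 → [0,0,3]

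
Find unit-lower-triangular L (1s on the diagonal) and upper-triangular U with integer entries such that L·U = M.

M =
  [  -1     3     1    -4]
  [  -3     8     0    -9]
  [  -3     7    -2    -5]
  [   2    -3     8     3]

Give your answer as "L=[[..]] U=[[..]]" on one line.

  r1 -= 3·r0 → [0,-1,-3,3]
  r2 -= 3·r0 → [0,-2,-5,7]
  r3 -= -2·r0 → [0,3,10,-5]
  r2 -= 2·r1 → [0,0,1,1]
  r3 -= -3·r1 → [0,0,1,4]
  r3 -= 1·r2 → [0,0,0,3]

L=[[1,0,0,0],[3,1,0,0],[3,2,1,0],[-2,-3,1,1]] U=[[-1,3,1,-4],[0,-1,-3,3],[0,0,1,1],[0,0,0,3]]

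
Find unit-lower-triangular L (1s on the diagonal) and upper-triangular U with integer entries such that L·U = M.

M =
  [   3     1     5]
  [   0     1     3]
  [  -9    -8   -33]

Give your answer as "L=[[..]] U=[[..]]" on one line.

L=[[1,0,0],[0,1,0],[-3,-5,1]] U=[[3,1,5],[0,1,3],[0,0,-3]]

  row1 -= 0·row0 → [0,1,3]
  row2 -= -3·row0 → [0,-5,-18]
  row2 -= -5·row1 → [0,0,-3]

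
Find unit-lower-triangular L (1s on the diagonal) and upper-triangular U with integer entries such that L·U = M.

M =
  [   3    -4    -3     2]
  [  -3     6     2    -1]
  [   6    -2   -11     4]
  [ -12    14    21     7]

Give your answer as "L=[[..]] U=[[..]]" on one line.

L=[[1,0,0,0],[-1,1,0,0],[2,3,1,0],[-4,-1,-4,1]] U=[[3,-4,-3,2],[0,2,-1,1],[0,0,-2,-3],[0,0,0,4]]

  R1 -= -1·R0 → [0,2,-1,1]
  R2 -= 2·R0 → [0,6,-5,0]
  R3 -= -4·R0 → [0,-2,9,15]
  R2 -= 3·R1 → [0,0,-2,-3]
  R3 -= -1·R1 → [0,0,8,16]
  R3 -= -4·R2 → [0,0,0,4]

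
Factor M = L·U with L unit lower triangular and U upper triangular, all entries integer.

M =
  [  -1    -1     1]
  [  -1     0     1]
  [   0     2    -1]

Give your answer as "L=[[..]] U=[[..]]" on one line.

  R1 -= 1·R0 → [0,1,0]
  R2 -= 0·R0 → [0,2,-1]
  R2 -= 2·R1 → [0,0,-1]

L=[[1,0,0],[1,1,0],[0,2,1]] U=[[-1,-1,1],[0,1,0],[0,0,-1]]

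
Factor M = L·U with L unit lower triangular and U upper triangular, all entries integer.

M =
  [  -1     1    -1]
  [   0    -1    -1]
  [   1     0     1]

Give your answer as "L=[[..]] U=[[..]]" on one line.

L=[[1,0,0],[0,1,0],[-1,-1,1]] U=[[-1,1,-1],[0,-1,-1],[0,0,-1]]

  R1 -= 0·R0 → [0,-1,-1]
  R2 -= -1·R0 → [0,1,0]
  R2 -= -1·R1 → [0,0,-1]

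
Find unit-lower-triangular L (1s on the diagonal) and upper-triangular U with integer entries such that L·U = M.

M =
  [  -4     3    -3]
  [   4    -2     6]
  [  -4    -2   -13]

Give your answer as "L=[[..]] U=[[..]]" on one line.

  R1 -= -1·R0 → [0,1,3]
  R2 -= 1·R0 → [0,-5,-10]
  R2 -= -5·R1 → [0,0,5]

L=[[1,0,0],[-1,1,0],[1,-5,1]] U=[[-4,3,-3],[0,1,3],[0,0,5]]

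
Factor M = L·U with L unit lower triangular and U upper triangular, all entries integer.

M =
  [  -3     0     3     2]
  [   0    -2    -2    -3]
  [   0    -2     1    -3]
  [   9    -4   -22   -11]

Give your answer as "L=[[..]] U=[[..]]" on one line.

  R1 -= 0·R0 → [0,-2,-2,-3]
  R2 -= 0·R0 → [0,-2,1,-3]
  R3 -= -3·R0 → [0,-4,-13,-5]
  R2 -= 1·R1 → [0,0,3,0]
  R3 -= 2·R1 → [0,0,-9,1]
  R3 -= -3·R2 → [0,0,0,1]

L=[[1,0,0,0],[0,1,0,0],[0,1,1,0],[-3,2,-3,1]] U=[[-3,0,3,2],[0,-2,-2,-3],[0,0,3,0],[0,0,0,1]]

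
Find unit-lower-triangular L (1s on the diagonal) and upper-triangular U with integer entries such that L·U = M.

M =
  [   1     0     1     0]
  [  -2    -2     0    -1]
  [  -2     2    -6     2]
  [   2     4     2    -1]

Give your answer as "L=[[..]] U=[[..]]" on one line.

  R1 -= -2·R0 → [0,-2,2,-1]
  R2 -= -2·R0 → [0,2,-4,2]
  R3 -= 2·R0 → [0,4,0,-1]
  R2 -= -1·R1 → [0,0,-2,1]
  R3 -= -2·R1 → [0,0,4,-3]
  R3 -= -2·R2 → [0,0,0,-1]

L=[[1,0,0,0],[-2,1,0,0],[-2,-1,1,0],[2,-2,-2,1]] U=[[1,0,1,0],[0,-2,2,-1],[0,0,-2,1],[0,0,0,-1]]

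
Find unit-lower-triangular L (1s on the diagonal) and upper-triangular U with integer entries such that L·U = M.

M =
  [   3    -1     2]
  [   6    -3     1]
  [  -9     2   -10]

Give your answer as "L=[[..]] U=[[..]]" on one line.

L=[[1,0,0],[2,1,0],[-3,1,1]] U=[[3,-1,2],[0,-1,-3],[0,0,-1]]

  r1 -= 2·r0 → [0,-1,-3]
  r2 -= -3·r0 → [0,-1,-4]
  r2 -= 1·r1 → [0,0,-1]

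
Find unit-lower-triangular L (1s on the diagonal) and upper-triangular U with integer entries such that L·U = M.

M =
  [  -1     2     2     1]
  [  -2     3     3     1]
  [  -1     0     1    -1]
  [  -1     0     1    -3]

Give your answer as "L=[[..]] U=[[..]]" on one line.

  R1 -= 2·R0 → [0,-1,-1,-1]
  R2 -= 1·R0 → [0,-2,-1,-2]
  R3 -= 1·R0 → [0,-2,-1,-4]
  R2 -= 2·R1 → [0,0,1,0]
  R3 -= 2·R1 → [0,0,1,-2]
  R3 -= 1·R2 → [0,0,0,-2]

L=[[1,0,0,0],[2,1,0,0],[1,2,1,0],[1,2,1,1]] U=[[-1,2,2,1],[0,-1,-1,-1],[0,0,1,0],[0,0,0,-2]]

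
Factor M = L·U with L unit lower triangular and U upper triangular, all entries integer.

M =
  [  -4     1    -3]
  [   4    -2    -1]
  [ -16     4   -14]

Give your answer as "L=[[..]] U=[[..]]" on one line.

  r1 -= -1·r0 → [0,-1,-4]
  r2 -= 4·r0 → [0,0,-2]
  r2 -= 0·r1 → [0,0,-2]

L=[[1,0,0],[-1,1,0],[4,0,1]] U=[[-4,1,-3],[0,-1,-4],[0,0,-2]]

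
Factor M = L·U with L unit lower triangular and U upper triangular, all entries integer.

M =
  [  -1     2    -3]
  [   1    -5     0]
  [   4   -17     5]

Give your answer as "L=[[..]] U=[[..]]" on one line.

L=[[1,0,0],[-1,1,0],[-4,3,1]] U=[[-1,2,-3],[0,-3,-3],[0,0,2]]

  R1 -= -1·R0 → [0,-3,-3]
  R2 -= -4·R0 → [0,-9,-7]
  R2 -= 3·R1 → [0,0,2]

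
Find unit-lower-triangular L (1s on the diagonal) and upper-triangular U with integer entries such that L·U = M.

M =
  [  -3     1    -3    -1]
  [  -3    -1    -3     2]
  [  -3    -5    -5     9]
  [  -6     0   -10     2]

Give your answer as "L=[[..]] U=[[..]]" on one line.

  row1 -= 1·row0 → [0,-2,0,3]
  row2 -= 1·row0 → [0,-6,-2,10]
  row3 -= 2·row0 → [0,-2,-4,4]
  row2 -= 3·row1 → [0,0,-2,1]
  row3 -= 1·row1 → [0,0,-4,1]
  row3 -= 2·row2 → [0,0,0,-1]

L=[[1,0,0,0],[1,1,0,0],[1,3,1,0],[2,1,2,1]] U=[[-3,1,-3,-1],[0,-2,0,3],[0,0,-2,1],[0,0,0,-1]]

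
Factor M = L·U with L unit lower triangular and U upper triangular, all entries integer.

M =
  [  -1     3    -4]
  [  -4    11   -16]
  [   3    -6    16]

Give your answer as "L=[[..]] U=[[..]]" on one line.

  R1 -= 4·R0 → [0,-1,0]
  R2 -= -3·R0 → [0,3,4]
  R2 -= -3·R1 → [0,0,4]

L=[[1,0,0],[4,1,0],[-3,-3,1]] U=[[-1,3,-4],[0,-1,0],[0,0,4]]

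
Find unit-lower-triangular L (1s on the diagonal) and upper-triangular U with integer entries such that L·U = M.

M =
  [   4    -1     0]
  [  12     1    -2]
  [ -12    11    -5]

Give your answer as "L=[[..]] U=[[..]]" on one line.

L=[[1,0,0],[3,1,0],[-3,2,1]] U=[[4,-1,0],[0,4,-2],[0,0,-1]]

  row1 -= 3·row0 → [0,4,-2]
  row2 -= -3·row0 → [0,8,-5]
  row2 -= 2·row1 → [0,0,-1]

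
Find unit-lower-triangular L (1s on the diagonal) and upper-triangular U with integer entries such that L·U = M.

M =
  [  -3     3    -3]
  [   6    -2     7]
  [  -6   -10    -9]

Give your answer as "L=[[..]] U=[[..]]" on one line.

  row1 -= -2·row0 → [0,4,1]
  row2 -= 2·row0 → [0,-16,-3]
  row2 -= -4·row1 → [0,0,1]

L=[[1,0,0],[-2,1,0],[2,-4,1]] U=[[-3,3,-3],[0,4,1],[0,0,1]]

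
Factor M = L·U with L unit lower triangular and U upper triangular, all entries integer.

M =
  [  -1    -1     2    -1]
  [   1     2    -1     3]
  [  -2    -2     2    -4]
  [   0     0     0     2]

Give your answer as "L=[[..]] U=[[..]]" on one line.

  R1 -= -1·R0 → [0,1,1,2]
  R2 -= 2·R0 → [0,0,-2,-2]
  R3 -= 0·R0 → [0,0,0,2]
  R2 -= 0·R1 → [0,0,-2,-2]
  R3 -= 0·R1 → [0,0,0,2]
  R3 -= 0·R2 → [0,0,0,2]

L=[[1,0,0,0],[-1,1,0,0],[2,0,1,0],[0,0,0,1]] U=[[-1,-1,2,-1],[0,1,1,2],[0,0,-2,-2],[0,0,0,2]]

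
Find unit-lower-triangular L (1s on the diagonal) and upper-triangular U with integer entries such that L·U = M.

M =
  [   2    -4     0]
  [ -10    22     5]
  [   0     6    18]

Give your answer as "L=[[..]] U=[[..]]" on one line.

L=[[1,0,0],[-5,1,0],[0,3,1]] U=[[2,-4,0],[0,2,5],[0,0,3]]

  r1 -= -5·r0 → [0,2,5]
  r2 -= 0·r0 → [0,6,18]
  r2 -= 3·r1 → [0,0,3]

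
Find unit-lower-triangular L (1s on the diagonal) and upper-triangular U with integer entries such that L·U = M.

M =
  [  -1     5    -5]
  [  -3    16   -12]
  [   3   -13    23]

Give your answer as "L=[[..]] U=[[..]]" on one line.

L=[[1,0,0],[3,1,0],[-3,2,1]] U=[[-1,5,-5],[0,1,3],[0,0,2]]

  row1 -= 3·row0 → [0,1,3]
  row2 -= -3·row0 → [0,2,8]
  row2 -= 2·row1 → [0,0,2]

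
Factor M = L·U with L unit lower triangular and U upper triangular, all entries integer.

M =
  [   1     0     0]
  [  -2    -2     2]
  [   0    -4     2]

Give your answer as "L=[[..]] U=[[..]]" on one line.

  row1 -= -2·row0 → [0,-2,2]
  row2 -= 0·row0 → [0,-4,2]
  row2 -= 2·row1 → [0,0,-2]

L=[[1,0,0],[-2,1,0],[0,2,1]] U=[[1,0,0],[0,-2,2],[0,0,-2]]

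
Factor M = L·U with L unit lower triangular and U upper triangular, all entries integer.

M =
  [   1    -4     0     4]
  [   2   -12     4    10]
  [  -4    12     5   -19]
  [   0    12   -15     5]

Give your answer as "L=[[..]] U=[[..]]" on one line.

L=[[1,0,0,0],[2,1,0,0],[-4,1,1,0],[0,-3,-3,1]] U=[[1,-4,0,4],[0,-4,4,2],[0,0,1,-5],[0,0,0,-4]]

  row1 -= 2·row0 → [0,-4,4,2]
  row2 -= -4·row0 → [0,-4,5,-3]
  row3 -= 0·row0 → [0,12,-15,5]
  row2 -= 1·row1 → [0,0,1,-5]
  row3 -= -3·row1 → [0,0,-3,11]
  row3 -= -3·row2 → [0,0,0,-4]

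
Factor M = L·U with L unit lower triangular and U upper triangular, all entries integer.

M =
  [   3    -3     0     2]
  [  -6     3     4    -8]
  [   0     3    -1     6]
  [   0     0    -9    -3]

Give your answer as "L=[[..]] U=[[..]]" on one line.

  r1 -= -2·r0 → [0,-3,4,-4]
  r2 -= 0·r0 → [0,3,-1,6]
  r3 -= 0·r0 → [0,0,-9,-3]
  r2 -= -1·r1 → [0,0,3,2]
  r3 -= 0·r1 → [0,0,-9,-3]
  r3 -= -3·r2 → [0,0,0,3]

L=[[1,0,0,0],[-2,1,0,0],[0,-1,1,0],[0,0,-3,1]] U=[[3,-3,0,2],[0,-3,4,-4],[0,0,3,2],[0,0,0,3]]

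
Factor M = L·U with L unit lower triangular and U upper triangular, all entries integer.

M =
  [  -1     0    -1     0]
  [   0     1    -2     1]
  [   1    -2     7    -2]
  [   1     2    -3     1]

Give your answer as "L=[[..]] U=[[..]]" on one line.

  row1 -= 0·row0 → [0,1,-2,1]
  row2 -= -1·row0 → [0,-2,6,-2]
  row3 -= -1·row0 → [0,2,-4,1]
  row2 -= -2·row1 → [0,0,2,0]
  row3 -= 2·row1 → [0,0,0,-1]
  row3 -= 0·row2 → [0,0,0,-1]

L=[[1,0,0,0],[0,1,0,0],[-1,-2,1,0],[-1,2,0,1]] U=[[-1,0,-1,0],[0,1,-2,1],[0,0,2,0],[0,0,0,-1]]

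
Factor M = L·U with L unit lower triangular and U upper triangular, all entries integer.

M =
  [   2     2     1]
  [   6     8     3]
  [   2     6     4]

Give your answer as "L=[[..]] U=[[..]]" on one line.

L=[[1,0,0],[3,1,0],[1,2,1]] U=[[2,2,1],[0,2,0],[0,0,3]]

  r1 -= 3·r0 → [0,2,0]
  r2 -= 1·r0 → [0,4,3]
  r2 -= 2·r1 → [0,0,3]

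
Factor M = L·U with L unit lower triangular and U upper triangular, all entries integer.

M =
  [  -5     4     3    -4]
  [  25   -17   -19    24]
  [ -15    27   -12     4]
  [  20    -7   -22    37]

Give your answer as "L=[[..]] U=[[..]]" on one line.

L=[[1,0,0,0],[-5,1,0,0],[3,5,1,0],[-4,3,-2,1]] U=[[-5,4,3,-4],[0,3,-4,4],[0,0,-1,-4],[0,0,0,1]]

  r1 -= -5·r0 → [0,3,-4,4]
  r2 -= 3·r0 → [0,15,-21,16]
  r3 -= -4·r0 → [0,9,-10,21]
  r2 -= 5·r1 → [0,0,-1,-4]
  r3 -= 3·r1 → [0,0,2,9]
  r3 -= -2·r2 → [0,0,0,1]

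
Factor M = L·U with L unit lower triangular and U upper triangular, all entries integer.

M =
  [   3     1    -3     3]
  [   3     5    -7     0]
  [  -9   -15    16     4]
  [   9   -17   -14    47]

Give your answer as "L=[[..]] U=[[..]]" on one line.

  row1 -= 1·row0 → [0,4,-4,-3]
  row2 -= -3·row0 → [0,-12,7,13]
  row3 -= 3·row0 → [0,-20,-5,38]
  row2 -= -3·row1 → [0,0,-5,4]
  row3 -= -5·row1 → [0,0,-25,23]
  row3 -= 5·row2 → [0,0,0,3]

L=[[1,0,0,0],[1,1,0,0],[-3,-3,1,0],[3,-5,5,1]] U=[[3,1,-3,3],[0,4,-4,-3],[0,0,-5,4],[0,0,0,3]]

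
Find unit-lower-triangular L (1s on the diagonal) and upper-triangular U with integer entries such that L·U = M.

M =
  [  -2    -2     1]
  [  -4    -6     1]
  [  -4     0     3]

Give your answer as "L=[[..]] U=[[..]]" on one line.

  row1 -= 2·row0 → [0,-2,-1]
  row2 -= 2·row0 → [0,4,1]
  row2 -= -2·row1 → [0,0,-1]

L=[[1,0,0],[2,1,0],[2,-2,1]] U=[[-2,-2,1],[0,-2,-1],[0,0,-1]]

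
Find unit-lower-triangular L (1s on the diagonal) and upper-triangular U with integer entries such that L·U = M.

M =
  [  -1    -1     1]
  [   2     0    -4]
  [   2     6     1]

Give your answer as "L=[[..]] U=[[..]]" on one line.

L=[[1,0,0],[-2,1,0],[-2,-2,1]] U=[[-1,-1,1],[0,-2,-2],[0,0,-1]]

  r1 -= -2·r0 → [0,-2,-2]
  r2 -= -2·r0 → [0,4,3]
  r2 -= -2·r1 → [0,0,-1]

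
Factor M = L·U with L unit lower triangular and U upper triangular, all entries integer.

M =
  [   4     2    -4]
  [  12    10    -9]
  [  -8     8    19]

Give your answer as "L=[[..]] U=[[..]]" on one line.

L=[[1,0,0],[3,1,0],[-2,3,1]] U=[[4,2,-4],[0,4,3],[0,0,2]]

  r1 -= 3·r0 → [0,4,3]
  r2 -= -2·r0 → [0,12,11]
  r2 -= 3·r1 → [0,0,2]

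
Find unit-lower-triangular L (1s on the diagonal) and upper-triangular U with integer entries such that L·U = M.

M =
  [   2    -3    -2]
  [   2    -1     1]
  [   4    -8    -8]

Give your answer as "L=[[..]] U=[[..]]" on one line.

L=[[1,0,0],[1,1,0],[2,-1,1]] U=[[2,-3,-2],[0,2,3],[0,0,-1]]

  row1 -= 1·row0 → [0,2,3]
  row2 -= 2·row0 → [0,-2,-4]
  row2 -= -1·row1 → [0,0,-1]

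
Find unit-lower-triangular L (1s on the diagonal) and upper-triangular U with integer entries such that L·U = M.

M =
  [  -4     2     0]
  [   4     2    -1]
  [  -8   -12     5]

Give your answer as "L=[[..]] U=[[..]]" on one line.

  r1 -= -1·r0 → [0,4,-1]
  r2 -= 2·r0 → [0,-16,5]
  r2 -= -4·r1 → [0,0,1]

L=[[1,0,0],[-1,1,0],[2,-4,1]] U=[[-4,2,0],[0,4,-1],[0,0,1]]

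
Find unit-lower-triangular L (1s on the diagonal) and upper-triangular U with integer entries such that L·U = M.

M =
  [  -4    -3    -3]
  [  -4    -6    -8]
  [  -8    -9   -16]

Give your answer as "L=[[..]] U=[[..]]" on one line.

L=[[1,0,0],[1,1,0],[2,1,1]] U=[[-4,-3,-3],[0,-3,-5],[0,0,-5]]

  R1 -= 1·R0 → [0,-3,-5]
  R2 -= 2·R0 → [0,-3,-10]
  R2 -= 1·R1 → [0,0,-5]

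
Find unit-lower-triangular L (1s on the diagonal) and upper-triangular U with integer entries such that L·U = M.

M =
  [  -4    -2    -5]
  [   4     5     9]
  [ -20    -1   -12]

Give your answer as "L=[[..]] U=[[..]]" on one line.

  row1 -= -1·row0 → [0,3,4]
  row2 -= 5·row0 → [0,9,13]
  row2 -= 3·row1 → [0,0,1]

L=[[1,0,0],[-1,1,0],[5,3,1]] U=[[-4,-2,-5],[0,3,4],[0,0,1]]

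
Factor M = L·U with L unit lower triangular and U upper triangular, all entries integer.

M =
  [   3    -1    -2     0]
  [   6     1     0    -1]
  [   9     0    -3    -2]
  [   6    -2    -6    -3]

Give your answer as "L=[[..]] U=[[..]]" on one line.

L=[[1,0,0,0],[2,1,0,0],[3,1,1,0],[2,0,2,1]] U=[[3,-1,-2,0],[0,3,4,-1],[0,0,-1,-1],[0,0,0,-1]]

  R1 -= 2·R0 → [0,3,4,-1]
  R2 -= 3·R0 → [0,3,3,-2]
  R3 -= 2·R0 → [0,0,-2,-3]
  R2 -= 1·R1 → [0,0,-1,-1]
  R3 -= 0·R1 → [0,0,-2,-3]
  R3 -= 2·R2 → [0,0,0,-1]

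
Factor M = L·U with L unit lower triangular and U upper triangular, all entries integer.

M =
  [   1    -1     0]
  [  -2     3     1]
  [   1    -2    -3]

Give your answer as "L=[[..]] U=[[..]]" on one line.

L=[[1,0,0],[-2,1,0],[1,-1,1]] U=[[1,-1,0],[0,1,1],[0,0,-2]]

  R1 -= -2·R0 → [0,1,1]
  R2 -= 1·R0 → [0,-1,-3]
  R2 -= -1·R1 → [0,0,-2]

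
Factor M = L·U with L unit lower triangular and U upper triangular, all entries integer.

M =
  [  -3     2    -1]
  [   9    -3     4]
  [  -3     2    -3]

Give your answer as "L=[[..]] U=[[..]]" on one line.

  r1 -= -3·r0 → [0,3,1]
  r2 -= 1·r0 → [0,0,-2]
  r2 -= 0·r1 → [0,0,-2]

L=[[1,0,0],[-3,1,0],[1,0,1]] U=[[-3,2,-1],[0,3,1],[0,0,-2]]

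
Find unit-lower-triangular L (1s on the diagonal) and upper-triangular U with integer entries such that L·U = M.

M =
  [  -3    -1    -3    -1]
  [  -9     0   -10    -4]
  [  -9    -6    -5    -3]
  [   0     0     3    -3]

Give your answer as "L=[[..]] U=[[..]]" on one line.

  r1 -= 3·r0 → [0,3,-1,-1]
  r2 -= 3·r0 → [0,-3,4,0]
  r3 -= 0·r0 → [0,0,3,-3]
  r2 -= -1·r1 → [0,0,3,-1]
  r3 -= 0·r1 → [0,0,3,-3]
  r3 -= 1·r2 → [0,0,0,-2]

L=[[1,0,0,0],[3,1,0,0],[3,-1,1,0],[0,0,1,1]] U=[[-3,-1,-3,-1],[0,3,-1,-1],[0,0,3,-1],[0,0,0,-2]]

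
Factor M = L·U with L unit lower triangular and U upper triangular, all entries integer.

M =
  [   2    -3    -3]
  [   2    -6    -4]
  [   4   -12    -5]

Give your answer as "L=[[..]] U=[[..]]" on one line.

L=[[1,0,0],[1,1,0],[2,2,1]] U=[[2,-3,-3],[0,-3,-1],[0,0,3]]

  R1 -= 1·R0 → [0,-3,-1]
  R2 -= 2·R0 → [0,-6,1]
  R2 -= 2·R1 → [0,0,3]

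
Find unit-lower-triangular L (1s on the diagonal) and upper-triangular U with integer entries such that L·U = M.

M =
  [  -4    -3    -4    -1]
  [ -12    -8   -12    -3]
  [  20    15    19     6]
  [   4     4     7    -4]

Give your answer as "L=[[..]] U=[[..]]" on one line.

  R1 -= 3·R0 → [0,1,0,0]
  R2 -= -5·R0 → [0,0,-1,1]
  R3 -= -1·R0 → [0,1,3,-5]
  R2 -= 0·R1 → [0,0,-1,1]
  R3 -= 1·R1 → [0,0,3,-5]
  R3 -= -3·R2 → [0,0,0,-2]

L=[[1,0,0,0],[3,1,0,0],[-5,0,1,0],[-1,1,-3,1]] U=[[-4,-3,-4,-1],[0,1,0,0],[0,0,-1,1],[0,0,0,-2]]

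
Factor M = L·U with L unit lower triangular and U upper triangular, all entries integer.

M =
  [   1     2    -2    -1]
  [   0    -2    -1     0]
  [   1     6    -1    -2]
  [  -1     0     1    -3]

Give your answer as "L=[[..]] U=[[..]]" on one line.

  row1 -= 0·row0 → [0,-2,-1,0]
  row2 -= 1·row0 → [0,4,1,-1]
  row3 -= -1·row0 → [0,2,-1,-4]
  row2 -= -2·row1 → [0,0,-1,-1]
  row3 -= -1·row1 → [0,0,-2,-4]
  row3 -= 2·row2 → [0,0,0,-2]

L=[[1,0,0,0],[0,1,0,0],[1,-2,1,0],[-1,-1,2,1]] U=[[1,2,-2,-1],[0,-2,-1,0],[0,0,-1,-1],[0,0,0,-2]]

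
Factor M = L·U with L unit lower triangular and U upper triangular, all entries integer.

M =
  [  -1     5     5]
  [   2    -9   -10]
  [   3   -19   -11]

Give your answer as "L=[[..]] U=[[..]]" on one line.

L=[[1,0,0],[-2,1,0],[-3,-4,1]] U=[[-1,5,5],[0,1,0],[0,0,4]]

  r1 -= -2·r0 → [0,1,0]
  r2 -= -3·r0 → [0,-4,4]
  r2 -= -4·r1 → [0,0,4]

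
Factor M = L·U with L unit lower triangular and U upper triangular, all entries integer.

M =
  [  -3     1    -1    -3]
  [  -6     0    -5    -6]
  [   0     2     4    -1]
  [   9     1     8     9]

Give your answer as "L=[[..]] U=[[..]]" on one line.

L=[[1,0,0,0],[2,1,0,0],[0,-1,1,0],[-3,-2,-1,1]] U=[[-3,1,-1,-3],[0,-2,-3,0],[0,0,1,-1],[0,0,0,-1]]

  r1 -= 2·r0 → [0,-2,-3,0]
  r2 -= 0·r0 → [0,2,4,-1]
  r3 -= -3·r0 → [0,4,5,0]
  r2 -= -1·r1 → [0,0,1,-1]
  r3 -= -2·r1 → [0,0,-1,0]
  r3 -= -1·r2 → [0,0,0,-1]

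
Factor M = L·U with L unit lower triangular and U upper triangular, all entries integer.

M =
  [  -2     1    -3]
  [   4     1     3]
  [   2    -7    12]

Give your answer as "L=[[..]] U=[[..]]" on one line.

L=[[1,0,0],[-2,1,0],[-1,-2,1]] U=[[-2,1,-3],[0,3,-3],[0,0,3]]

  row1 -= -2·row0 → [0,3,-3]
  row2 -= -1·row0 → [0,-6,9]
  row2 -= -2·row1 → [0,0,3]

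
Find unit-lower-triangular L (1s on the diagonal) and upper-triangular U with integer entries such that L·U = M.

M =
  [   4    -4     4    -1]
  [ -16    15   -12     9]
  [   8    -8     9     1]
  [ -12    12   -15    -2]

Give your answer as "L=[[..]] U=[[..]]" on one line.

L=[[1,0,0,0],[-4,1,0,0],[2,0,1,0],[-3,0,-3,1]] U=[[4,-4,4,-1],[0,-1,4,5],[0,0,1,3],[0,0,0,4]]

  r1 -= -4·r0 → [0,-1,4,5]
  r2 -= 2·r0 → [0,0,1,3]
  r3 -= -3·r0 → [0,0,-3,-5]
  r2 -= 0·r1 → [0,0,1,3]
  r3 -= 0·r1 → [0,0,-3,-5]
  r3 -= -3·r2 → [0,0,0,4]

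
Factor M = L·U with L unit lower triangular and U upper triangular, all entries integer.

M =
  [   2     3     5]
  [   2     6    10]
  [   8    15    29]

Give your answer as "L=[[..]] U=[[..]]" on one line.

L=[[1,0,0],[1,1,0],[4,1,1]] U=[[2,3,5],[0,3,5],[0,0,4]]

  R1 -= 1·R0 → [0,3,5]
  R2 -= 4·R0 → [0,3,9]
  R2 -= 1·R1 → [0,0,4]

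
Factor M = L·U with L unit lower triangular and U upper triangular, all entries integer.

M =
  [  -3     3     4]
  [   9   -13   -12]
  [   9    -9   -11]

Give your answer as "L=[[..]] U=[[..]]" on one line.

  row1 -= -3·row0 → [0,-4,0]
  row2 -= -3·row0 → [0,0,1]
  row2 -= 0·row1 → [0,0,1]

L=[[1,0,0],[-3,1,0],[-3,0,1]] U=[[-3,3,4],[0,-4,0],[0,0,1]]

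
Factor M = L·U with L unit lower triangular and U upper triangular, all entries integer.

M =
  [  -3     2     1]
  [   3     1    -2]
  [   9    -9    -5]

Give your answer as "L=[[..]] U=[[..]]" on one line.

L=[[1,0,0],[-1,1,0],[-3,-1,1]] U=[[-3,2,1],[0,3,-1],[0,0,-3]]

  R1 -= -1·R0 → [0,3,-1]
  R2 -= -3·R0 → [0,-3,-2]
  R2 -= -1·R1 → [0,0,-3]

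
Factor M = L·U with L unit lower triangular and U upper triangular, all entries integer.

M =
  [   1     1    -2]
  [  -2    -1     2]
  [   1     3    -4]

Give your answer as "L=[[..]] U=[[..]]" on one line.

L=[[1,0,0],[-2,1,0],[1,2,1]] U=[[1,1,-2],[0,1,-2],[0,0,2]]

  R1 -= -2·R0 → [0,1,-2]
  R2 -= 1·R0 → [0,2,-2]
  R2 -= 2·R1 → [0,0,2]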